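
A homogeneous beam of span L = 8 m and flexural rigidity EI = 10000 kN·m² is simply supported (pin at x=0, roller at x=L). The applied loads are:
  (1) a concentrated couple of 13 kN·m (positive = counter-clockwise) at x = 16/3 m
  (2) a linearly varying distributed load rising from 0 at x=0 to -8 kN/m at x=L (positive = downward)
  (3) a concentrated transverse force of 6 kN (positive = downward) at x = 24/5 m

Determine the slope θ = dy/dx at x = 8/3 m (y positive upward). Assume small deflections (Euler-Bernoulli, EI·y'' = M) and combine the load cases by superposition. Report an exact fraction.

θ(8/3) = 190429/75937500 rad

Load 1 — applied couple M₀=13 kN·m at a=16/3 m (b=L-a=8/3):
  θ_1 = (M₀x²/(2L)+C₁)/EI  [x≤a] with C₁=M₀(3b²-L²)/(6L)=-104/9 = (13·(8/3)²/(2·8)+(-104/9))/10000 = -13/22500 rad
Load 2 — triangular load w₀=-8 kN/m (0→w₀ over full span):
  θ_2 = -w₀(7L⁴-30L²x²+15x⁴)/(360LEI) = -(-8)·(7·8⁴-30·8²·(8/3)²+15·(8/3)⁴)/(360·8·10000) = 3328/759375 rad
Load 3 — point force P=6 kN at a=24/5 m (b=L-a=16/5):
  θ_3 = -Pb(L²-b²-3x²)/(6LEI)  [x≤a] = -6·(16/5)·(8²-(16/5)²-3·(8/3)²)/(6·8·10000) = -304/234375 rad
Superposition: θ = Σ θ_i = 190429/75937500 rad ≈ 0.002508 rad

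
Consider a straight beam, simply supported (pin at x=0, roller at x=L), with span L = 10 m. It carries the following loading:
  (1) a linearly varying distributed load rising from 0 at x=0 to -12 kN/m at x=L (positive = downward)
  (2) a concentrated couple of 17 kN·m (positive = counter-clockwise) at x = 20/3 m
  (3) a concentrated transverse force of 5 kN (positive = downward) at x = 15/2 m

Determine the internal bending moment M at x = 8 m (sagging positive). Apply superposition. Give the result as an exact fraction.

M(8) = -107/2 kN·m

Load 1 — triangular load w₀=-12 kN/m (0→w₀ over full span):
  M_1 = w₀Lx/6 - w₀x³/(6L) = (-12)·10·8/6 - (-12)·8³/(6·10) = -288/5 kN·m
Load 2 — applied couple M₀=17 kN·m at a=20/3 m (b=L-a=10/3):
  M_2 = M₀x/L - M₀  [x>a] = 17·8/10 - 17 = -17/5 kN·m
Load 3 — point force P=5 kN at a=15/2 m (b=L-a=5/2):
  M_3 = Pa(L-x)/L  [x>a] = 5·(15/2)·(10-8)/10 = 15/2 kN·m
Superposition: M = Σ M_i = -107/2 kN·m ≈ -53.500000 kN·m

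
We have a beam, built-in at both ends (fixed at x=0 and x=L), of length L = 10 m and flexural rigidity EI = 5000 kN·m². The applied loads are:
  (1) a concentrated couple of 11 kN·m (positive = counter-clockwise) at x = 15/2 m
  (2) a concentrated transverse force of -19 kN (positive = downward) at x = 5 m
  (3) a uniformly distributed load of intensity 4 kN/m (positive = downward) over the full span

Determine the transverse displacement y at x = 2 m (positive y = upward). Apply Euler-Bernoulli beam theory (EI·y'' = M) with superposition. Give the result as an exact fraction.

Load 1 — applied couple M₀=11 kN·m at a=15/2 m (b=L-a=5/2):
  y_1 = (R_Ax³/6 - M_Ax²/2)/EI  [x≤a] with R_A=99/80, M_A=55/16 = ((99/80)·2³/6 - (55/16)·2²/2)/5000 = -209/200000 m
Load 2 — point force P=-19 kN at a=5 m (b=L-a=5):
  y_2 = -Pb²x²(3aL-(3a+b)x)/(6L³EI)  [x≤a] = -(-19)·5²·2²·(3·5·10-(3·5+5)·2)/(6·10³·5000) = 209/30000 m
Load 3 — uniform load w=4 kN/m over full span:
  y_3 = -wx²(L-x)²/(24EI) = -4·2²·(10-2)²/(24·5000) = -16/1875 m
Superposition: y = Σ y_i = -1567/600000 m ≈ -0.002612 m

y(2) = -1567/600000 m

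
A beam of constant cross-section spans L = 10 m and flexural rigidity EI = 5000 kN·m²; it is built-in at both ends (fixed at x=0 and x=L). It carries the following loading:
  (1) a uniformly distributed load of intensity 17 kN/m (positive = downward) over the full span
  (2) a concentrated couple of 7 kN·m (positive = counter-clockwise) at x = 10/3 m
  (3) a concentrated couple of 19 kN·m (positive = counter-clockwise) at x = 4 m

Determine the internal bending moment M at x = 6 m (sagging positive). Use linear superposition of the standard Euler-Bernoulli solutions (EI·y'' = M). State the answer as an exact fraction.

Load 1 — uniform load w=17 kN/m over full span:
  M_1 = wLx/2 - wL²/12 - wx²/2 = 17·10·6/2 - 17·10²/12 - 17·6²/2 = 187/3 kN·m
Load 2 — applied couple M₀=7 kN·m at a=10/3 m (b=L-a=20/3):
  M_2 = R_Ax - M_A - M₀  [x>a] with R_A=14/15, M_A=0 = (14/15)·6 - 0 - 7 = -7/5 kN·m
Load 3 — applied couple M₀=19 kN·m at a=4 m (b=L-a=6):
  M_3 = R_Ax - M_A - M₀  [x>a] with R_A=342/125, M_A=57/25 = (342/125)·6 - (57/25) - 19 = -608/125 kN·m
Superposition: M = Σ M_i = 21026/375 kN·m ≈ 56.069333 kN·m

M(6) = 21026/375 kN·m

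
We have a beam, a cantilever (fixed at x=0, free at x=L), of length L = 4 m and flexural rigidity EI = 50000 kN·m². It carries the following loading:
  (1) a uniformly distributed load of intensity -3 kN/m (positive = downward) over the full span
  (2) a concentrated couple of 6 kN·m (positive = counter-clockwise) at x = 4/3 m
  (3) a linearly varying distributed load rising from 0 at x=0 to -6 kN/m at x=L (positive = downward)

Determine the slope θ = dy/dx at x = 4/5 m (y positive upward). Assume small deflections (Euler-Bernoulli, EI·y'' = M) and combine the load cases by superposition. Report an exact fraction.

Load 1 — uniform load w=-3 kN/m over full span:
  θ_1 = -wx(x²-3Lx+3L²)/(6EI) = -(-3)·(4/5)·((4/5)²-3·4·(4/5)+3·4²)/(6·50000) = 122/390625 rad
Load 2 — applied couple M₀=6 kN·m at a=4/3 m (b=L-a=8/3):
  θ_2 = M₀x/EI  [x≤a] = 6·(4/5)/50000 = 3/31250 rad
Load 3 — triangular load w₀=-6 kN/m (0→w₀ over full span):
  θ_3 = (w₀Lx²/4-w₀L²x/3-w₀x⁴/(24L))/EI = ((-6)·4·(4/5)²/4-(-6)·4²·(4/5)/3-(-6)·(4/5)⁴/(24·4))/50000 = 851/1953125 rad
Superposition: θ = Σ θ_i = 3297/3906250 rad ≈ 0.000844 rad

θ(4/5) = 3297/3906250 rad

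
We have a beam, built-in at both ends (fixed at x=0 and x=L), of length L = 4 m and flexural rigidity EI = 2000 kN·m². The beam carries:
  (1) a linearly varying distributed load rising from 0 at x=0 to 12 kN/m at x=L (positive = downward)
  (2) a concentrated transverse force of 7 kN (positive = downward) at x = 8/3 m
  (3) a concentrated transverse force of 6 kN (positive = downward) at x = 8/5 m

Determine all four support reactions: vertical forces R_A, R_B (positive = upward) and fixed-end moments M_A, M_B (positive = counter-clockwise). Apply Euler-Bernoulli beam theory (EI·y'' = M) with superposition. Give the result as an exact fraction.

R_A = 43547/3375 kN, M_A = 40264/3375 kN·m, R_B = 81328/3375 kN, M_B = -54176/3375 kN·m

Load 1 — triangular load w₀=12 kN/m (0→w₀ over full span):
  R_A = 3w₀L/20 = 3·12·4/20 = 36/5 kN
  M_A = w₀L²/30 = 12·4²/30 = 32/5 kN·m
  R_B = 7w₀L/20 = 7·12·4/20 = 84/5 kN
  M_B = -w₀L²/20 = -12·4²/20 = -48/5 kN·m
Load 2 — point force P=7 kN at a=8/3 m (b=L-a=4/3):
  R_A = Pb²(3a+b)/L³ = 7·(4/3)²·(3·(8/3)+(4/3))/4³ = 49/27 kN
  M_A = Pab²/L² = 7·(8/3)·(4/3)²/4² = 56/27 kN·m
  R_B = Pa²(a+3b)/L³ = 7·(8/3)²·((8/3)+3·(4/3))/4³ = 140/27 kN
  M_B = -Pa²b/L² = -7·(8/3)²·(4/3)/4² = -112/27 kN·m
Load 3 — point force P=6 kN at a=8/5 m (b=L-a=12/5):
  R_A = Pb²(3a+b)/L³ = 6·(12/5)²·(3·(8/5)+(12/5))/4³ = 486/125 kN
  M_A = Pab²/L² = 6·(8/5)·(12/5)²/4² = 432/125 kN·m
  R_B = Pa²(a+3b)/L³ = 6·(8/5)²·((8/5)+3·(12/5))/4³ = 264/125 kN
  M_B = -Pa²b/L² = -6·(8/5)²·(12/5)/4² = -288/125 kN·m
Superposition: R_A = 43547/3375 kN, M_A = 40264/3375 kN·m, R_B = 81328/3375 kN, M_B = -54176/3375 kN·m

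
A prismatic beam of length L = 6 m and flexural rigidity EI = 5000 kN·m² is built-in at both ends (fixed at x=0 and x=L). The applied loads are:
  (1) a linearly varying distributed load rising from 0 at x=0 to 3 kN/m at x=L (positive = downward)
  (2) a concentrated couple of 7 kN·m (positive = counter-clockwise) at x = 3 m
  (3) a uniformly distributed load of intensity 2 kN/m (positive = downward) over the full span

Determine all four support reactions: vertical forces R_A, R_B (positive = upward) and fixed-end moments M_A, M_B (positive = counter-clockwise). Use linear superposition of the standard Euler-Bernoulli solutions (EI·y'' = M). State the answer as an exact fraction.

R_A = 209/20 kN, M_A = 227/20 kN·m, R_B = 211/20 kN, M_B = -193/20 kN·m

Load 1 — triangular load w₀=3 kN/m (0→w₀ over full span):
  R_A = 3w₀L/20 = 3·3·6/20 = 27/10 kN
  M_A = w₀L²/30 = 3·6²/30 = 18/5 kN·m
  R_B = 7w₀L/20 = 7·3·6/20 = 63/10 kN
  M_B = -w₀L²/20 = -3·6²/20 = -27/5 kN·m
Load 2 — applied couple M₀=7 kN·m at a=3 m (b=L-a=3):
  R_A = 6M₀ab/L³ = 6·7·3·3/6³ = 7/4 kN
  M_A = M₀b(2a-b)/L² = 7·3·(2·3-3)/6² = 7/4 kN·m
  R_B = -6M₀ab/L³ = -6·7·3·3/6³ = -7/4 kN
  M_B = M₀a(2b-a)/L² = 7·3·(2·3-3)/6² = 7/4 kN·m
Load 3 — uniform load w=2 kN/m over full span:
  R_A = wL/2 = 2·6/2 = 6 kN
  M_A = wL²/12 = 2·6²/12 = 6 kN·m
  R_B = wL/2 = 2·6/2 = 6 kN
  M_B = -wL²/12 = -2·6²/12 = -6 kN·m
Superposition: R_A = 209/20 kN, M_A = 227/20 kN·m, R_B = 211/20 kN, M_B = -193/20 kN·m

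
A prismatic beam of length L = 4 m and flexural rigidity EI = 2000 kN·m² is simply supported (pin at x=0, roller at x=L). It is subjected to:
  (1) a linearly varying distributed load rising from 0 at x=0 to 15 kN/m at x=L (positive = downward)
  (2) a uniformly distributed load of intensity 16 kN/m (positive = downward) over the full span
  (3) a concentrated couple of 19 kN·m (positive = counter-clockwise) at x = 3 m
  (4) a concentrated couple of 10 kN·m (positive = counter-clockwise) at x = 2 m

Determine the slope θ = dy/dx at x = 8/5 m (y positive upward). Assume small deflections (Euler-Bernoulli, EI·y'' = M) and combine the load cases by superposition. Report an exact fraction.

θ(8/5) = -13319/1200000 rad

Load 1 — triangular load w₀=15 kN/m (0→w₀ over full span):
  θ_1 = -w₀(7L⁴-30L²x²+15x⁴)/(360LEI) = -15·(7·4⁴-30·4²·(8/5)²+15·(8/5)⁴)/(360·4·2000) = -323/93750 rad
Load 2 — uniform load w=16 kN/m over full span:
  θ_2 = -w(L³-6Lx²+4x³)/(24EI) = -16·(4³-6·4·(8/5)²+4·(8/5)³)/(24·2000) = -296/46875 rad
Load 3 — applied couple M₀=19 kN·m at a=3 m (b=L-a=1):
  θ_3 = (M₀x²/(2L)+C₁)/EI  [x≤a] with C₁=M₀(3b²-L²)/(6L)=-247/24 = (19·(8/5)²/(2·4)+(-247/24))/2000 = -2527/1200000 rad
Load 4 — applied couple M₀=10 kN·m at a=2 m (b=L-a=2):
  θ_4 = (M₀x²/(2L)+C₁)/EI  [x≤a] with C₁=M₀(3b²-L²)/(6L)=-5/3 = (10·(8/5)²/(2·4)+(-5/3))/2000 = 23/30000 rad
Superposition: θ = Σ θ_i = -13319/1200000 rad ≈ -0.011099 rad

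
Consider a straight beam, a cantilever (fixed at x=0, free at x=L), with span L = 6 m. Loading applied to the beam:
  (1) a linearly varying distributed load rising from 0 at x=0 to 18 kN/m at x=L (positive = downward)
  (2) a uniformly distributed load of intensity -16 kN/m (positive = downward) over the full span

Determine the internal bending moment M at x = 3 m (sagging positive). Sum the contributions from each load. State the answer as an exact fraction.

Load 1 — triangular load w₀=18 kN/m (0→w₀ over full span):
  M_1 = w₀Lx/2 - w₀L²/3 - w₀x³/(6L) = 18·6·3/2 - 18·6²/3 - 18·3³/(6·6) = -135/2 kN·m
Load 2 — uniform load w=-16 kN/m over full span:
  M_2 = -w(L-x)²/2 = -(-16)·(6-3)²/2 = 72 kN·m
Superposition: M = Σ M_i = 9/2 kN·m ≈ 4.500000 kN·m

M(3) = 9/2 kN·m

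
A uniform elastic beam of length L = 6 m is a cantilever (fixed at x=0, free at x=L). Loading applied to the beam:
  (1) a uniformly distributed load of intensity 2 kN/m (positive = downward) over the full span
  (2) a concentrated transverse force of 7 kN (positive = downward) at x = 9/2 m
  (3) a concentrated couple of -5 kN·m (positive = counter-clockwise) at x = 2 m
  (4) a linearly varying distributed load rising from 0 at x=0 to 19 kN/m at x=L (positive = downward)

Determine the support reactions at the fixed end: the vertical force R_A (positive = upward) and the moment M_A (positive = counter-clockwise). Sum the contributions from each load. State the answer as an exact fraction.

R_A = 76 kN, M_A = 601/2 kN·m

Load 1 — uniform load w=2 kN/m over full span:
  R_A = wL = 2·6 = 12 kN
  M_A = wL²/2 = 2·6²/2 = 36 kN·m
Load 2 — point force P=7 kN at a=9/2 m (b=L-a=3/2):
  R_A = P = 7 kN
  M_A = Pa = 7·(9/2) = 63/2 kN·m
Load 3 — applied couple M₀=-5 kN·m at a=2 m (b=L-a=4):
  R_A = 0 kN
  M_A = -M₀ = -(-5) = 5 kN·m
Load 4 — triangular load w₀=19 kN/m (0→w₀ over full span):
  R_A = w₀L/2 = 19·6/2 = 57 kN
  M_A = w₀L²/3 = 19·6²/3 = 228 kN·m
Superposition: R_A = 76 kN, M_A = 601/2 kN·m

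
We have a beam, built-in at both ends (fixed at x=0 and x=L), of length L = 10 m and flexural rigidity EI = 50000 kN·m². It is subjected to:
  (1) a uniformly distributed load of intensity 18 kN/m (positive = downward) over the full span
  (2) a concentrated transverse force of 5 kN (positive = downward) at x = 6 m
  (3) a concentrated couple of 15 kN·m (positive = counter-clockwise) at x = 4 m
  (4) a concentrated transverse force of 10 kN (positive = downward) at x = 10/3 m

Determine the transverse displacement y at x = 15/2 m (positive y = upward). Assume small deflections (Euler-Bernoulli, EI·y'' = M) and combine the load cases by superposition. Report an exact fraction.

y(15/2) = -59047/10368000 m

Load 1 — uniform load w=18 kN/m over full span:
  y_1 = -wx²(L-x)²/(24EI) = -18·(15/2)²·(10-(15/2))²/(24·50000) = -27/5120 m
Load 2 — point force P=5 kN at a=6 m (b=L-a=4):
  y_2 = -Pa²(L-x)²(3bL-(3b+a)(L-x))/(6L³EI)  [x>a] = -5·6²·(10-(15/2))²·(3·4·10-(3·4+6)·(10-(15/2)))/(6·10³·50000) = -9/32000 m
Load 3 — applied couple M₀=15 kN·m at a=4 m (b=L-a=6):
  y_3 = (R_Ax³/6 - M_Ax²/2 - M₀(x-a)²/2)/EI  [x>a] with R_A=54/25, M_A=9/5 = ((54/25)·(15/2)³/6 - (9/5)·(15/2)²/2 - 15·((15/2)-4)²/2)/50000 = 3/16000 m
Load 4 — point force P=10 kN at a=10/3 m (b=L-a=20/3):
  y_4 = -Pa²(L-x)²(3bL-(3b+a)(L-x))/(6L³EI)  [x>a] = -10·(10/3)²·(10-(15/2))²·(3·(20/3)·10-(3·(20/3)+(10/3))·(10-(15/2)))/(6·10³·50000) = -17/51840 m
Superposition: y = Σ y_i = -59047/10368000 m ≈ -0.005695 m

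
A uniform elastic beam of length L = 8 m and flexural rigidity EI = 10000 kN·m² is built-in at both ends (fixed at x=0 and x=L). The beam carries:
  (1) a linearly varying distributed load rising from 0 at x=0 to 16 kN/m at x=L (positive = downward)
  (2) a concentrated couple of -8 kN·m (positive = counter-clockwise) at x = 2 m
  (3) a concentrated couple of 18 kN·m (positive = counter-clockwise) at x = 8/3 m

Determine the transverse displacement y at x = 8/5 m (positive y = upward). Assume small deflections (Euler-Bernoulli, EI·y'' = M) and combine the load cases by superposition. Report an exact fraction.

y(8/5) = -91987/29296875 m

Load 1 — triangular load w₀=16 kN/m (0→w₀ over full span):
  y_1 = -w₀x²(L-x)²(x+2L)/(120LEI) = -16·(8/5)²·(8-(8/5))²·((8/5)+2·8)/(120·8·10000) = -90112/29296875 m
Load 2 — applied couple M₀=-8 kN·m at a=2 m (b=L-a=6):
  y_2 = (R_Ax³/6 - M_Ax²/2)/EI  [x≤a] with R_A=-9/8, M_A=3/2 = ((-9/8)·(8/5)³/6 - (3/2)·(8/5)²/2)/10000 = -21/78125 m
Load 3 — applied couple M₀=18 kN·m at a=8/3 m (b=L-a=16/3):
  y_3 = (R_Ax³/6 - M_Ax²/2)/EI  [x≤a] with R_A=3, M_A=0 = (3·(8/5)³/6 - 0·(8/5)²/2)/10000 = 16/78125 m
Superposition: y = Σ y_i = -91987/29296875 m ≈ -0.003140 m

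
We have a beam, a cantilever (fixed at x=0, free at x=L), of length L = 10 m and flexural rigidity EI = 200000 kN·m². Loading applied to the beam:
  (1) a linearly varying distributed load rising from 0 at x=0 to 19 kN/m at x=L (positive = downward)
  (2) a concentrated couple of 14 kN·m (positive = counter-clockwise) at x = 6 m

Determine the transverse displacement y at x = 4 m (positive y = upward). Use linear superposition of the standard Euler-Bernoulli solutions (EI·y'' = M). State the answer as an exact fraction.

Load 1 — triangular load w₀=19 kN/m (0→w₀ over full span):
  y_1 = (w₀Lx³/12-w₀L²x²/6-w₀x⁵/(120L))/EI = (19·10·4³/12-19·10²·4²/6-19·4⁵/(120·10))/200000 = -4769/234375 m
Load 2 — applied couple M₀=14 kN·m at a=6 m (b=L-a=4):
  y_2 = M₀x²/(2EI)  [x≤a] = 14·4²/(2·200000) = 7/12500 m
Superposition: y = Σ y_i = -18551/937500 m ≈ -0.019788 m

y(4) = -18551/937500 m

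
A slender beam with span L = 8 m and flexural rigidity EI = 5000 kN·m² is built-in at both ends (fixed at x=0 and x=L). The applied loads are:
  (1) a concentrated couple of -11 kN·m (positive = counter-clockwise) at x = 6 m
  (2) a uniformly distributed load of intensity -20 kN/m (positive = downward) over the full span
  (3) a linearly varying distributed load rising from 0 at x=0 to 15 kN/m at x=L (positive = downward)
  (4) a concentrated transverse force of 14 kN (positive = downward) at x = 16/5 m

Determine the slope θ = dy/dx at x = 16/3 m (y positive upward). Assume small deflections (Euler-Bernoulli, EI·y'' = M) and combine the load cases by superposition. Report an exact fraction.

θ(16/3) = -340229/50625000 rad

Load 1 — applied couple M₀=-11 kN·m at a=6 m (b=L-a=2):
  θ_1 = (R_Ax²/2 - M_Ax)/EI  [x≤a] with R_A=-99/64, M_A=-55/16 = ((-99/64)·(16/3)²/2 - (-55/16)·(16/3))/5000 = -11/15000 rad
Load 2 — uniform load w=-20 kN/m over full span:
  θ_2 = -wx(L-x)(L-2x)/(12EI) = -(-20)·(16/3)·(8-(16/3))·(8-2·(16/3))/(12·5000) = -128/10125 rad
Load 3 — triangular load w₀=15 kN/m (0→w₀ over full span):
  θ_3 = -w₀(2x(L-x)(L-2x)(x+2L)+x²(L-x)²)/(120LEI) = -15·(2·(16/3)·(8-(16/3))·(8-2·(16/3))·((16/3)+2·8)+(16/3)²·(8-(16/3))²)/(120·8·5000) = 224/50625 rad
Load 4 — point force P=14 kN at a=16/5 m (b=L-a=24/5):
  θ_4 = Pa²(L-x)(2bL-(3b+a)(L-x))/(2L³EI)  [x>a] = 14·(16/5)²·(8-(16/3))·(2·(24/5)·8-(3·(24/5)+(16/5))·(8-(16/3)))/(2·8³·5000) = 1568/703125 rad
Superposition: θ = Σ θ_i = -340229/50625000 rad ≈ -0.006721 rad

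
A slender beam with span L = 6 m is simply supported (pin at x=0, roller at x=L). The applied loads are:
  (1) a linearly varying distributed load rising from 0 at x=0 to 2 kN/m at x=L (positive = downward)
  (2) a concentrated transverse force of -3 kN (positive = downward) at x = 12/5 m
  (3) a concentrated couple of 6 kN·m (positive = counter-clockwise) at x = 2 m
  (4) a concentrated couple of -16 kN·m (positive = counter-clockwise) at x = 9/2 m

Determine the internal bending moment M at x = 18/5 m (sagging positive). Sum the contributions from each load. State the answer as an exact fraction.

M(18/5) = -1284/125 kN·m

Load 1 — triangular load w₀=2 kN/m (0→w₀ over full span):
  M_1 = w₀Lx/6 - w₀x³/(6L) = 2·6·(18/5)/6 - 2·(18/5)³/(6·6) = 576/125 kN·m
Load 2 — point force P=-3 kN at a=12/5 m (b=L-a=18/5):
  M_2 = Pa(L-x)/L  [x>a] = (-3)·(12/5)·(6-(18/5))/6 = -72/25 kN·m
Load 3 — applied couple M₀=6 kN·m at a=2 m (b=L-a=4):
  M_3 = M₀x/L - M₀  [x>a] = 6·(18/5)/6 - 6 = -12/5 kN·m
Load 4 — applied couple M₀=-16 kN·m at a=9/2 m (b=L-a=3/2):
  M_4 = M₀x/L  [x≤a] = (-16)·(18/5)/6 = -48/5 kN·m
Superposition: M = Σ M_i = -1284/125 kN·m ≈ -10.272000 kN·m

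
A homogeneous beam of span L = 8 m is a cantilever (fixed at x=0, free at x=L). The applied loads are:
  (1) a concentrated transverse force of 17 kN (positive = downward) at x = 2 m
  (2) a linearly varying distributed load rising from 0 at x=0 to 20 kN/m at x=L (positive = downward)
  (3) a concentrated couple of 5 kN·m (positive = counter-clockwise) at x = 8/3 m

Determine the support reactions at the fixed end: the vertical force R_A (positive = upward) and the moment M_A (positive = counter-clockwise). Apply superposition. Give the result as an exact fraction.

Load 1 — point force P=17 kN at a=2 m (b=L-a=6):
  R_A = P = 17 kN
  M_A = Pa = 17·2 = 34 kN·m
Load 2 — triangular load w₀=20 kN/m (0→w₀ over full span):
  R_A = w₀L/2 = 20·8/2 = 80 kN
  M_A = w₀L²/3 = 20·8²/3 = 1280/3 kN·m
Load 3 — applied couple M₀=5 kN·m at a=8/3 m (b=L-a=16/3):
  R_A = 0 kN
  M_A = -M₀ = -5 kN·m
Superposition: R_A = 97 kN, M_A = 1367/3 kN·m

R_A = 97 kN, M_A = 1367/3 kN·m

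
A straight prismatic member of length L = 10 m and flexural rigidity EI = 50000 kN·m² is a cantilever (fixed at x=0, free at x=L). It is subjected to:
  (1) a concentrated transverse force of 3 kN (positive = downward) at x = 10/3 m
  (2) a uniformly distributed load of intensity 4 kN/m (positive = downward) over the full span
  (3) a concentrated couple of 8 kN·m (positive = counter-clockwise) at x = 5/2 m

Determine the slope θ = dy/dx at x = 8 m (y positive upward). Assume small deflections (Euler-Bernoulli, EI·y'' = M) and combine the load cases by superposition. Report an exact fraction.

θ(8) = -329/25000 rad

Load 1 — point force P=3 kN at a=10/3 m (b=L-a=20/3):
  θ_1 = -Pa²/(2EI)  [x>a] = -3·(10/3)²/(2·50000) = -1/3000 rad
Load 2 — uniform load w=4 kN/m over full span:
  θ_2 = -wx(x²-3Lx+3L²)/(6EI) = -4·8·(8²-3·10·8+3·10²)/(6·50000) = -124/9375 rad
Load 3 — applied couple M₀=8 kN·m at a=5/2 m (b=L-a=15/2):
  θ_3 = M₀a/EI  [x>a] = 8·(5/2)/50000 = 1/2500 rad
Superposition: θ = Σ θ_i = -329/25000 rad ≈ -0.013160 rad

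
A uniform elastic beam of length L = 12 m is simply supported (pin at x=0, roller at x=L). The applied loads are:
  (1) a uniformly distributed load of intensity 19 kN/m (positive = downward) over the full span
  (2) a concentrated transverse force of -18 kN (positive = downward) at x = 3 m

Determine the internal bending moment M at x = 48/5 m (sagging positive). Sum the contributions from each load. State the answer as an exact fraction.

Load 1 — uniform load w=19 kN/m over full span:
  M_1 = wx(L-x)/2 = 19·(48/5)·(12-(48/5))/2 = 5472/25 kN·m
Load 2 — point force P=-18 kN at a=3 m (b=L-a=9):
  M_2 = Pa(L-x)/L  [x>a] = (-18)·3·(12-(48/5))/12 = -54/5 kN·m
Superposition: M = Σ M_i = 5202/25 kN·m ≈ 208.080000 kN·m

M(48/5) = 5202/25 kN·m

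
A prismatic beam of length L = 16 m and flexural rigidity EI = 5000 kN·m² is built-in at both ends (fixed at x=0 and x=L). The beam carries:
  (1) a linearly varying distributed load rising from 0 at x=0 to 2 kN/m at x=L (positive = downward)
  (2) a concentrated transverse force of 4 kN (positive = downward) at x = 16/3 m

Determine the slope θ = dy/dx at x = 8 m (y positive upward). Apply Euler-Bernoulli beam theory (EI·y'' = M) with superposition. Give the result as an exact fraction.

θ(8) = 8/84375 rad

Load 1 — triangular load w₀=2 kN/m (0→w₀ over full span):
  θ_1 = -w₀(2x(L-x)(L-2x)(x+2L)+x²(L-x)²)/(120LEI) = -2·(2·8·(16-8)·(16-2·8)·(8+2·16)+8²·(16-8)²)/(120·16·5000) = -8/9375 rad
Load 2 — point force P=4 kN at a=16/3 m (b=L-a=32/3):
  θ_2 = Pa²(L-x)(2bL-(3b+a)(L-x))/(2L³EI)  [x>a] = 4·(16/3)²·(16-8)·(2·(32/3)·16-(3·(32/3)+(16/3))·(16-8))/(2·16³·5000) = 16/16875 rad
Superposition: θ = Σ θ_i = 8/84375 rad ≈ 0.000095 rad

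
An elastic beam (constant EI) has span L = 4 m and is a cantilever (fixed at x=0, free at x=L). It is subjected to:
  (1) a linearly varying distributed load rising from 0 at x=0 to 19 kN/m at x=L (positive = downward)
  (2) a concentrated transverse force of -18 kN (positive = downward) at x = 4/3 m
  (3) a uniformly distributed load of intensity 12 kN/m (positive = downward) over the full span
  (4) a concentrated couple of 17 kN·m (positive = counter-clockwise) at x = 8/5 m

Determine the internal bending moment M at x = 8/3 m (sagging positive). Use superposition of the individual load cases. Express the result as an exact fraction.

Load 1 — triangular load w₀=19 kN/m (0→w₀ over full span):
  M_1 = w₀Lx/2 - w₀L²/3 - w₀x³/(6L) = 19·4·(8/3)/2 - 19·4²/3 - 19·(8/3)³/(6·4) = -1216/81 kN·m
Load 2 — point force P=-18 kN at a=4/3 m (b=L-a=8/3):
  M_2 = 0  [x>a] = 0 kN·m
Load 3 — uniform load w=12 kN/m over full span:
  M_3 = -w(L-x)²/2 = -12·(4-(8/3))²/2 = -32/3 kN·m
Load 4 — applied couple M₀=17 kN·m at a=8/5 m (b=L-a=12/5):
  M_4 = 0  [x>a] = 0 kN·m
Superposition: M = Σ M_i = -2080/81 kN·m ≈ -25.679012 kN·m

M(8/3) = -2080/81 kN·m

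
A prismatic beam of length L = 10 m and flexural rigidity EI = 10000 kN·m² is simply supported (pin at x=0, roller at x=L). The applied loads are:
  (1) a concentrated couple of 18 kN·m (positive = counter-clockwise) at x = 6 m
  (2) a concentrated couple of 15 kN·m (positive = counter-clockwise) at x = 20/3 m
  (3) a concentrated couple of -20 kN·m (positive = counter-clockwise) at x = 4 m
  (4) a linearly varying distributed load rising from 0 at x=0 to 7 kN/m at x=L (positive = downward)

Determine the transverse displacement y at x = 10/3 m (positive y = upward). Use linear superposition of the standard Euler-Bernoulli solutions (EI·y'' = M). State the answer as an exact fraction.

Load 1 — applied couple M₀=18 kN·m at a=6 m (b=L-a=4):
  y_1 = (M₀x³/(6L)+C₁x)/EI  [x≤a] with C₁=M₀(3b²-L²)/(6L)=-78/5 = (18·(10/3)³/(6·10)+(-78/5)·(10/3))/10000 = -23/5625 m
Load 2 — applied couple M₀=15 kN·m at a=20/3 m (b=L-a=10/3):
  y_2 = (M₀x³/(6L)+C₁x)/EI  [x≤a] with C₁=M₀(3b²-L²)/(6L)=-50/3 = (15·(10/3)³/(6·10)+(-50/3)·(10/3))/10000 = -1/216 m
Load 3 — applied couple M₀=-20 kN·m at a=4 m (b=L-a=6):
  y_3 = (M₀x³/(6L)+C₁x)/EI  [x≤a] with C₁=M₀(3b²-L²)/(6L)=-8/3 = ((-20)·(10/3)³/(6·10)+(-8/3)·(10/3))/10000 = -43/20250 m
Load 4 — triangular load w₀=7 kN/m (0→w₀ over full span):
  y_4 = -w₀x(7L⁴-10L²x²+3x⁴)/(360LEI) = -7·(10/3)·(7·10⁴-10·10²·(10/3)²+3·(10/3)⁴)/(360·10·10000) = -28/729 m
Superposition: y = Σ y_i = -179519/3645000 m ≈ -0.049251 m

y(10/3) = -179519/3645000 m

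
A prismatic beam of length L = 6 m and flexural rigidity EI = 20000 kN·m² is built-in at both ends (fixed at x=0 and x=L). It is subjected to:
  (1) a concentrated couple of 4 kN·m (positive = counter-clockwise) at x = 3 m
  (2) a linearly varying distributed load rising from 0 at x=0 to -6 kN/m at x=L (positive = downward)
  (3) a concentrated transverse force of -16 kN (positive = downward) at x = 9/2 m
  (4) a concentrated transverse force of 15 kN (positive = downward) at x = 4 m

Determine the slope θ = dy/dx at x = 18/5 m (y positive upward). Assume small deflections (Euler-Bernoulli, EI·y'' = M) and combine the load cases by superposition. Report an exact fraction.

Load 1 — applied couple M₀=4 kN·m at a=3 m (b=L-a=3):
  θ_1 = (R_Ax²/2 - M_Ax - M₀(x-a))/EI  [x>a] with R_A=1, M_A=1 = (1·(18/5)²/2 - 1·(18/5) - 4·((18/5)-3))/20000 = 3/125000 rad
Load 2 — triangular load w₀=-6 kN/m (0→w₀ over full span):
  θ_2 = -w₀(2x(L-x)(L-2x)(x+2L)+x²(L-x)²)/(120LEI) = -(-6)·(2·(18/5)·(6-(18/5))·(6-2·(18/5))·((18/5)+2·6)+(18/5)²·(6-(18/5))²)/(120·6·20000) = -81/781250 rad
Load 3 — point force P=-16 kN at a=9/2 m (b=L-a=3/2):
  θ_3 = -Pb²x(2aL-(3a+b)x)/(2L³EI)  [x≤a] = -(-16)·(3/2)²·(18/5)·(2·(9/2)·6-(3·(9/2)+(3/2))·(18/5))/(2·6³·20000) = 0 rad
Load 4 — point force P=15 kN at a=4 m (b=L-a=2):
  θ_4 = -Pb²x(2aL-(3a+b)x)/(2L³EI)  [x≤a] = -15·2²·(18/5)·(2·4·6-(3·4+2)·(18/5))/(2·6³·20000) = 3/50000 rad
Superposition: θ = Σ θ_i = -123/6250000 rad ≈ -0.000020 rad

θ(18/5) = -123/6250000 rad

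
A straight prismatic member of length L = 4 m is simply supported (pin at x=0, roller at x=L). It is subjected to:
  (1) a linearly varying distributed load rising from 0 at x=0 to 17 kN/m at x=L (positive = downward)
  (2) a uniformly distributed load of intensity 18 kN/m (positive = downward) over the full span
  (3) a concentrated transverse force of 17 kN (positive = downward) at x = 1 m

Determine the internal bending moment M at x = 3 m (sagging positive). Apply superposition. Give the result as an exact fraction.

Load 1 — triangular load w₀=17 kN/m (0→w₀ over full span):
  M_1 = w₀Lx/6 - w₀x³/(6L) = 17·4·3/6 - 17·3³/(6·4) = 119/8 kN·m
Load 2 — uniform load w=18 kN/m over full span:
  M_2 = wx(L-x)/2 = 18·3·(4-3)/2 = 27 kN·m
Load 3 — point force P=17 kN at a=1 m (b=L-a=3):
  M_3 = Pa(L-x)/L  [x>a] = 17·1·(4-3)/4 = 17/4 kN·m
Superposition: M = Σ M_i = 369/8 kN·m ≈ 46.125000 kN·m

M(3) = 369/8 kN·m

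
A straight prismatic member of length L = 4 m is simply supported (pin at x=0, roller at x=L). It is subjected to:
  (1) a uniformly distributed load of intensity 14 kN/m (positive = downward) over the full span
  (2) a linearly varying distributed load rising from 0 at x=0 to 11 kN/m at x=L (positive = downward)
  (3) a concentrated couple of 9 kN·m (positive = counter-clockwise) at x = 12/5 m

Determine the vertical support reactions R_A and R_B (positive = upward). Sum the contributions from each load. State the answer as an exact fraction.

R_A = 451/12 kN, R_B = 485/12 kN

Load 1 — uniform load w=14 kN/m over full span:
  R_A = wL/2 = 14·4/2 = 28 kN
  R_B = wL/2 = 14·4/2 = 28 kN
Load 2 — triangular load w₀=11 kN/m (0→w₀ over full span):
  R_A = w₀L/6 = 11·4/6 = 22/3 kN
  R_B = w₀L/3 = 11·4/3 = 44/3 kN
Load 3 — applied couple M₀=9 kN·m at a=12/5 m (b=L-a=8/5):
  R_A = M₀/L = 9/4 kN
  R_B = -M₀/L = -9/4 kN
Superposition: R_A = 451/12 kN, R_B = 485/12 kN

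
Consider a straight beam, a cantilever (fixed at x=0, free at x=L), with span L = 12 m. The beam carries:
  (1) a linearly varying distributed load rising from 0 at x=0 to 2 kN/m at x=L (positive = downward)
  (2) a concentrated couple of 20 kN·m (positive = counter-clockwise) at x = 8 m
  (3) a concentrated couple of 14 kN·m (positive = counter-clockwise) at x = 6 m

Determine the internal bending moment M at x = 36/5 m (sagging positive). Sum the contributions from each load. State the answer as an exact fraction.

M(36/5) = 4/125 kN·m

Load 1 — triangular load w₀=2 kN/m (0→w₀ over full span):
  M_1 = w₀Lx/2 - w₀L²/3 - w₀x³/(6L) = 2·12·(36/5)/2 - 2·12²/3 - 2·(36/5)³/(6·12) = -2496/125 kN·m
Load 2 — applied couple M₀=20 kN·m at a=8 m (b=L-a=4):
  M_2 = M₀  [x≤a] = 20 = 20 kN·m
Load 3 — applied couple M₀=14 kN·m at a=6 m (b=L-a=6):
  M_3 = 0  [x>a] = 0 kN·m
Superposition: M = Σ M_i = 4/125 kN·m ≈ 0.032000 kN·m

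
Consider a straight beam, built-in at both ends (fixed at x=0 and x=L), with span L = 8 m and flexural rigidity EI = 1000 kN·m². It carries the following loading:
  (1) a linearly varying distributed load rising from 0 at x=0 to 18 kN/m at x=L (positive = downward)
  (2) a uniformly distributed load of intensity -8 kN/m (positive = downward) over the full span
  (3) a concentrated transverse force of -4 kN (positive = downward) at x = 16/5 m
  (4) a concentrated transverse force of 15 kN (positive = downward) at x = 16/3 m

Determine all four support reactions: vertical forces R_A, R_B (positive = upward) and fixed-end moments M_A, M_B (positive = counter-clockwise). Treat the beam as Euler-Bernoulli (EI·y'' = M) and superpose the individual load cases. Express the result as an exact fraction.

R_A = -10241/1125 kN, M_A = 16/1125 kN·m, R_B = 31616/1125 kN, M_B = -33344/1125 kN·m

Load 1 — triangular load w₀=18 kN/m (0→w₀ over full span):
  R_A = 3w₀L/20 = 3·18·8/20 = 108/5 kN
  M_A = w₀L²/30 = 18·8²/30 = 192/5 kN·m
  R_B = 7w₀L/20 = 7·18·8/20 = 252/5 kN
  M_B = -w₀L²/20 = -18·8²/20 = -288/5 kN·m
Load 2 — uniform load w=-8 kN/m over full span:
  R_A = wL/2 = (-8)·8/2 = -32 kN
  M_A = wL²/12 = (-8)·8²/12 = -128/3 kN·m
  R_B = wL/2 = (-8)·8/2 = -32 kN
  M_B = -wL²/12 = -(-8)·8²/12 = 128/3 kN·m
Load 3 — point force P=-4 kN at a=16/5 m (b=L-a=24/5):
  R_A = Pb²(3a+b)/L³ = (-4)·(24/5)²·(3·(16/5)+(24/5))/8³ = -324/125 kN
  M_A = Pab²/L² = (-4)·(16/5)·(24/5)²/8² = -576/125 kN·m
  R_B = Pa²(a+3b)/L³ = (-4)·(16/5)²·((16/5)+3·(24/5))/8³ = -176/125 kN
  M_B = -Pa²b/L² = -(-4)·(16/5)²·(24/5)/8² = 384/125 kN·m
Load 4 — point force P=15 kN at a=16/3 m (b=L-a=8/3):
  R_A = Pb²(3a+b)/L³ = 15·(8/3)²·(3·(16/3)+(8/3))/8³ = 35/9 kN
  M_A = Pab²/L² = 15·(16/3)·(8/3)²/8² = 80/9 kN·m
  R_B = Pa²(a+3b)/L³ = 15·(16/3)²·((16/3)+3·(8/3))/8³ = 100/9 kN
  M_B = -Pa²b/L² = -15·(16/3)²·(8/3)/8² = -160/9 kN·m
Superposition: R_A = -10241/1125 kN, M_A = 16/1125 kN·m, R_B = 31616/1125 kN, M_B = -33344/1125 kN·m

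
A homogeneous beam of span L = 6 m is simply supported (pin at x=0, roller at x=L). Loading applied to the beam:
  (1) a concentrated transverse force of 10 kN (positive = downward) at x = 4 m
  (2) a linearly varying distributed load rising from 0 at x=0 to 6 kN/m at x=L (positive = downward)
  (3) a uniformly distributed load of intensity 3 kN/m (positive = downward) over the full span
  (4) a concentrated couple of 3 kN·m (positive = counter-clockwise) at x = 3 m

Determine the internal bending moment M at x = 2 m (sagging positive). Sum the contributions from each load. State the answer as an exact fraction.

M(2) = 91/3 kN·m

Load 1 — point force P=10 kN at a=4 m (b=L-a=2):
  M_1 = Pbx/L  [x≤a] = 10·2·2/6 = 20/3 kN·m
Load 2 — triangular load w₀=6 kN/m (0→w₀ over full span):
  M_2 = w₀Lx/6 - w₀x³/(6L) = 6·6·2/6 - 6·2³/(6·6) = 32/3 kN·m
Load 3 — uniform load w=3 kN/m over full span:
  M_3 = wx(L-x)/2 = 3·2·(6-2)/2 = 12 kN·m
Load 4 — applied couple M₀=3 kN·m at a=3 m (b=L-a=3):
  M_4 = M₀x/L  [x≤a] = 3·2/6 = 1 kN·m
Superposition: M = Σ M_i = 91/3 kN·m ≈ 30.333333 kN·m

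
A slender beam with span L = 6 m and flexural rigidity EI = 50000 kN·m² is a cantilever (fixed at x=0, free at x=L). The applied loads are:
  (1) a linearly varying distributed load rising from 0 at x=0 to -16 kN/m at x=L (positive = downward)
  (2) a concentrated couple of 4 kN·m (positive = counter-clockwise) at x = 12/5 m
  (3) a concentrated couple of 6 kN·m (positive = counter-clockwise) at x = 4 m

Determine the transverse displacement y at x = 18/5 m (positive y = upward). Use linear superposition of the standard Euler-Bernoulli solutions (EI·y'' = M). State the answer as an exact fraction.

Load 1 — triangular load w₀=-16 kN/m (0→w₀ over full span):
  y_1 = (w₀Lx³/12-w₀L²x²/6-w₀x⁵/(120L))/EI = ((-16)·6·(18/5)³/12-(-16)·6²·(18/5)²/6-(-16)·(18/5)⁵/(120·6))/50000 = 863622/48828125 m
Load 2 — applied couple M₀=4 kN·m at a=12/5 m (b=L-a=18/5):
  y_2 = M₀a(2x-a)/(2EI)  [x>a] = 4·(12/5)·(2·(18/5)-(12/5))/(2·50000) = 36/78125 m
Load 3 — applied couple M₀=6 kN·m at a=4 m (b=L-a=2):
  y_3 = M₀x²/(2EI)  [x≤a] = 6·(18/5)²/(2·50000) = 243/312500 m
Superposition: y = Σ y_i = 3696363/195312500 m ≈ 0.018925 m

y(18/5) = 3696363/195312500 m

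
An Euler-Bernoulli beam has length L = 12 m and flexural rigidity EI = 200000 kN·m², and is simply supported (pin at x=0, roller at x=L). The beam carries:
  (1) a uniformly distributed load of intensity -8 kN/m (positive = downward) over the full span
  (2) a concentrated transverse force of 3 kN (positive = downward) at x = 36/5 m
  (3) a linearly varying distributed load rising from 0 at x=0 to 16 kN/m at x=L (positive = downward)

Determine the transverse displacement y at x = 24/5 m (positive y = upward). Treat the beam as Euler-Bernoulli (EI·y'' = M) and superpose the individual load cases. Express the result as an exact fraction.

Load 1 — uniform load w=-8 kN/m over full span:
  y_1 = -wx(L³-2Lx²+x³)/(24EI) = -(-8)·(24/5)·(12³-2·12·(24/5)²+(24/5)³)/(24·200000) = 20088/1953125 m
Load 2 — point force P=3 kN at a=36/5 m (b=L-a=24/5):
  y_2 = -Pbx(L²-b²-x²)/(6LEI)  [x≤a] = -3·(24/5)·(24/5)·(12²-(24/5)²-(24/5)²)/(6·12·200000) = -918/1953125 m
Load 3 — triangular load w₀=16 kN/m (0→w₀ over full span):
  y_3 = -w₀x(7L⁴-10L²x²+3x⁴)/(360LEI) = -16·(24/5)·(7·12⁴-10·12²·(24/5)²+3·(24/5)⁴)/(360·12·200000) = -492912/48828125 m
Superposition: y = Σ y_i = -13662/48828125 m ≈ -0.000280 m

y(24/5) = -13662/48828125 m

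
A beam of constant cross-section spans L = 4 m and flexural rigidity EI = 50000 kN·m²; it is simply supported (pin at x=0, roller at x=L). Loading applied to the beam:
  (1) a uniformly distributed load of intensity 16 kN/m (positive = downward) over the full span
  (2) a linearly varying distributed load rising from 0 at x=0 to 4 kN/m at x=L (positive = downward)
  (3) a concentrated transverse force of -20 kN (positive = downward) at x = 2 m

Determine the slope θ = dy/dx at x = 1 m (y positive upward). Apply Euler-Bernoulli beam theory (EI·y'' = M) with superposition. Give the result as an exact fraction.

θ(1) = -6487/18000000 rad

Load 1 — uniform load w=16 kN/m over full span:
  θ_1 = -w(L³-6Lx²+4x³)/(24EI) = -16·(4³-6·4·1²+4·1³)/(24·50000) = -11/18750 rad
Load 2 — triangular load w₀=4 kN/m (0→w₀ over full span):
  θ_2 = -w₀(7L⁴-30L²x²+15x⁴)/(360LEI) = -4·(7·4⁴-30·4²·1²+15·1⁴)/(360·4·50000) = -1327/18000000 rad
Load 3 — point force P=-20 kN at a=2 m (b=L-a=2):
  θ_3 = -Pb(L²-b²-3x²)/(6LEI)  [x≤a] = -(-20)·2·(4²-2²-3·1²)/(6·4·50000) = 3/10000 rad
Superposition: θ = Σ θ_i = -6487/18000000 rad ≈ -0.000360 rad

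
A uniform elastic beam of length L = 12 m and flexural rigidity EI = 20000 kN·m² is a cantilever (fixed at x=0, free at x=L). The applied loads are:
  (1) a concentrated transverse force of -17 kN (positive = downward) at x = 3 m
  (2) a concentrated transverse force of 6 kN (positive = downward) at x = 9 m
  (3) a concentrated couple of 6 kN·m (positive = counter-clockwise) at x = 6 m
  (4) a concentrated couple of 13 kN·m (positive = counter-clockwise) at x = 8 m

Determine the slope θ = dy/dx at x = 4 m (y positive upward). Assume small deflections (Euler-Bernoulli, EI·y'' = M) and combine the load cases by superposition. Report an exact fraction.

θ(4) = -31/40000 rad

Load 1 — point force P=-17 kN at a=3 m (b=L-a=9):
  θ_1 = -Pa²/(2EI)  [x>a] = -(-17)·3²/(2·20000) = 153/40000 rad
Load 2 — point force P=6 kN at a=9 m (b=L-a=3):
  θ_2 = -Px(2a-x)/(2EI)  [x≤a] = -6·4·(2·9-4)/(2·20000) = -21/2500 rad
Load 3 — applied couple M₀=6 kN·m at a=6 m (b=L-a=6):
  θ_3 = M₀x/EI  [x≤a] = 6·4/20000 = 3/2500 rad
Load 4 — applied couple M₀=13 kN·m at a=8 m (b=L-a=4):
  θ_4 = M₀x/EI  [x≤a] = 13·4/20000 = 13/5000 rad
Superposition: θ = Σ θ_i = -31/40000 rad ≈ -0.000775 rad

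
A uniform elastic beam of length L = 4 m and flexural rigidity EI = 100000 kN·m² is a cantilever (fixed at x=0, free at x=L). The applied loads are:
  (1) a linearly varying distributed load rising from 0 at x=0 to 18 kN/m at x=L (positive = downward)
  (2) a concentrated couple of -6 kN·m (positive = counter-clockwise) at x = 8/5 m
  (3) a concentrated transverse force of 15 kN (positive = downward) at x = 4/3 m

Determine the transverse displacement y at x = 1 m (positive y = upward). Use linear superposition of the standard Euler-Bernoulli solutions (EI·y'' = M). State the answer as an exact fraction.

Load 1 — triangular load w₀=18 kN/m (0→w₀ over full span):
  y_1 = (w₀Lx³/12-w₀L²x²/6-w₀x⁵/(120L))/EI = (18·4·1³/12-18·4²·1²/6-18·1⁵/(120·4))/100000 = -3363/8000000 m
Load 2 — applied couple M₀=-6 kN·m at a=8/5 m (b=L-a=12/5):
  y_2 = M₀x²/(2EI)  [x≤a] = (-6)·1²/(2·100000) = -3/100000 m
Load 3 — point force P=15 kN at a=4/3 m (b=L-a=8/3):
  y_3 = -Px²(3a-x)/(6EI)  [x≤a] = -15·1²·(3·(4/3)-1)/(6·100000) = -3/40000 m
Superposition: y = Σ y_i = -4203/8000000 m ≈ -0.000525 m

y(1) = -4203/8000000 m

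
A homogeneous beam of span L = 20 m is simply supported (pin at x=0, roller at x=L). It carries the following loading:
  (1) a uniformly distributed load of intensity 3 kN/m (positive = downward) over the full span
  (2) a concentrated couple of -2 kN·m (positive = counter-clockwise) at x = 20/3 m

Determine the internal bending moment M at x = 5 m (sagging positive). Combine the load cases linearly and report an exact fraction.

Load 1 — uniform load w=3 kN/m over full span:
  M_1 = wx(L-x)/2 = 3·5·(20-5)/2 = 225/2 kN·m
Load 2 — applied couple M₀=-2 kN·m at a=20/3 m (b=L-a=40/3):
  M_2 = M₀x/L  [x≤a] = (-2)·5/20 = -1/2 kN·m
Superposition: M = Σ M_i = 112 kN·m ≈ 112.000000 kN·m

M(5) = 112 kN·m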